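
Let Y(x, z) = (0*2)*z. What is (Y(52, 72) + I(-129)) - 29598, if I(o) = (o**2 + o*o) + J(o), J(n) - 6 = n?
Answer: 3561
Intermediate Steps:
J(n) = 6 + n
Y(x, z) = 0 (Y(x, z) = 0*z = 0)
I(o) = 6 + o + 2*o**2 (I(o) = (o**2 + o*o) + (6 + o) = (o**2 + o**2) + (6 + o) = 2*o**2 + (6 + o) = 6 + o + 2*o**2)
(Y(52, 72) + I(-129)) - 29598 = (0 + (6 - 129 + 2*(-129)**2)) - 29598 = (0 + (6 - 129 + 2*16641)) - 29598 = (0 + (6 - 129 + 33282)) - 29598 = (0 + 33159) - 29598 = 33159 - 29598 = 3561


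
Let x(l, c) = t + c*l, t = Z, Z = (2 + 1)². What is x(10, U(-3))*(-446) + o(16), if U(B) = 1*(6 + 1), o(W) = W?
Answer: -35218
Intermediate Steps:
Z = 9 (Z = 3² = 9)
U(B) = 7 (U(B) = 1*7 = 7)
t = 9
x(l, c) = 9 + c*l
x(10, U(-3))*(-446) + o(16) = (9 + 7*10)*(-446) + 16 = (9 + 70)*(-446) + 16 = 79*(-446) + 16 = -35234 + 16 = -35218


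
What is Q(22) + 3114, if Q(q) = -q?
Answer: 3092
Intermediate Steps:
Q(22) + 3114 = -1*22 + 3114 = -22 + 3114 = 3092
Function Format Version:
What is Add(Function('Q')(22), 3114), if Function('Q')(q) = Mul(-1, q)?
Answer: 3092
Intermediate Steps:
Add(Function('Q')(22), 3114) = Add(Mul(-1, 22), 3114) = Add(-22, 3114) = 3092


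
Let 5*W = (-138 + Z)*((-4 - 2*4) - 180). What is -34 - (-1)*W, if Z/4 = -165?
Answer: 153046/5 ≈ 30609.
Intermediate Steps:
Z = -660 (Z = 4*(-165) = -660)
W = 153216/5 (W = ((-138 - 660)*((-4 - 2*4) - 180))/5 = (-798*((-4 - 8) - 180))/5 = (-798*(-12 - 180))/5 = (-798*(-192))/5 = (1/5)*153216 = 153216/5 ≈ 30643.)
-34 - (-1)*W = -34 - (-1)*153216/5 = -34 - 1*(-153216/5) = -34 + 153216/5 = 153046/5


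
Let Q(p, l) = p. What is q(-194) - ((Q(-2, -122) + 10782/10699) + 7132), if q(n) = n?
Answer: -78370258/10699 ≈ -7325.0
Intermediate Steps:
q(-194) - ((Q(-2, -122) + 10782/10699) + 7132) = -194 - ((-2 + 10782/10699) + 7132) = -194 - (-10616/10699 + 7132) = -194 - 1*76294652/10699 = -194 - 76294652/10699 = -78370258/10699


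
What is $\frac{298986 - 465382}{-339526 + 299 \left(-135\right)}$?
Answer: $\frac{166396}{379891} \approx 0.43801$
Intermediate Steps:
$\frac{298986 - 465382}{-339526 + 299 \left(-135\right)} = - \frac{166396}{-339526 - 40365} = - \frac{166396}{-379891} = \left(-166396\right) \left(- \frac{1}{379891}\right) = \frac{166396}{379891}$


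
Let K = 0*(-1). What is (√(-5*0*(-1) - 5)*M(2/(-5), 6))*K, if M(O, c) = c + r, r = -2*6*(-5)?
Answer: 0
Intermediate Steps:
r = 60 (r = -12*(-5) = 60)
K = 0
M(O, c) = 60 + c (M(O, c) = c + 60 = 60 + c)
(√(-5*0*(-1) - 5)*M(2/(-5), 6))*K = (√(-5*0*(-1) - 5)*(60 + 6))*0 = (√(0*(-1) - 5)*66)*0 = (√(0 - 5)*66)*0 = (√(-5)*66)*0 = ((I*√5)*66)*0 = (66*I*√5)*0 = 0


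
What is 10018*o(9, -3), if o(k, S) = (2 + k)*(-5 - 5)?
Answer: -1101980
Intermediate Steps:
o(k, S) = -20 - 10*k (o(k, S) = (2 + k)*(-10) = -20 - 10*k)
10018*o(9, -3) = 10018*(-20 - 10*9) = 10018*(-20 - 90) = 10018*(-110) = -1101980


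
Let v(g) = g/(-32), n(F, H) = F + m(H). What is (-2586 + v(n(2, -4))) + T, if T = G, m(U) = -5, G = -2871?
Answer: -174621/32 ≈ -5456.9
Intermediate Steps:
n(F, H) = -5 + F (n(F, H) = F - 5 = -5 + F)
T = -2871
v(g) = -g/32 (v(g) = g*(-1/32) = -g/32)
(-2586 + v(n(2, -4))) + T = (-2586 - (-5 + 2)/32) - 2871 = (-2586 - 1/32*(-3)) - 2871 = (-2586 + 3/32) - 2871 = -82749/32 - 2871 = -174621/32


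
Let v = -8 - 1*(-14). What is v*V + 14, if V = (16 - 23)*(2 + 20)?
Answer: -910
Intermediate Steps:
v = 6 (v = -8 + 14 = 6)
V = -154 (V = -7*22 = -154)
v*V + 14 = 6*(-154) + 14 = -924 + 14 = -910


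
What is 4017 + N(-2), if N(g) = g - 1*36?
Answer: 3979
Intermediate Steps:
N(g) = -36 + g (N(g) = g - 36 = -36 + g)
4017 + N(-2) = 4017 + (-36 - 2) = 4017 - 38 = 3979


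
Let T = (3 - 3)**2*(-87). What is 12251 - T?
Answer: 12251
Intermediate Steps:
T = 0 (T = 0**2*(-87) = 0*(-87) = 0)
12251 - T = 12251 - 1*0 = 12251 + 0 = 12251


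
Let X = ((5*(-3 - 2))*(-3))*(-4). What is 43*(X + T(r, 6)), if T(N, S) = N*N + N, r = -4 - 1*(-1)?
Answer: -12642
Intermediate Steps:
r = -3 (r = -4 + 1 = -3)
X = -300 (X = ((5*(-5))*(-3))*(-4) = -25*(-3)*(-4) = 75*(-4) = -300)
T(N, S) = N + N² (T(N, S) = N² + N = N + N²)
43*(X + T(r, 6)) = 43*(-300 - 3*(1 - 3)) = 43*(-300 - 3*(-2)) = 43*(-300 + 6) = 43*(-294) = -12642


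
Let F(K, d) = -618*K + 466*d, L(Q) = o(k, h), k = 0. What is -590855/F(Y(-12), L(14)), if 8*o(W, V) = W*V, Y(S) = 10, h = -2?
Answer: 118171/1236 ≈ 95.608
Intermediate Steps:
o(W, V) = V*W/8 (o(W, V) = (W*V)/8 = (V*W)/8 = V*W/8)
L(Q) = 0 (L(Q) = (1/8)*(-2)*0 = 0)
-590855/F(Y(-12), L(14)) = -590855/(-618*10 + 466*0) = -590855/(-6180 + 0) = -590855/(-6180) = -590855*(-1/6180) = 118171/1236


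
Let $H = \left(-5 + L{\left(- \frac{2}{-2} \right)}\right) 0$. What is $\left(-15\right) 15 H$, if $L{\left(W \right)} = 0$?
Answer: $0$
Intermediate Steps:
$H = 0$ ($H = \left(-5 + 0\right) 0 = \left(-5\right) 0 = 0$)
$\left(-15\right) 15 H = \left(-15\right) 15 \cdot 0 = \left(-225\right) 0 = 0$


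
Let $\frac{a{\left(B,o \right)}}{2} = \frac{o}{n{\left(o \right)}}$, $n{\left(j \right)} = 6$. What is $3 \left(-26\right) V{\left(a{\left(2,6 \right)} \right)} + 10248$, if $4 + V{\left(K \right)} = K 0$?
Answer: $10560$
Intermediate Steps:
$a{\left(B,o \right)} = \frac{o}{3}$ ($a{\left(B,o \right)} = 2 \frac{o}{6} = \frac{o}{3}$)
$V{\left(K \right)} = -4$ ($V{\left(K \right)} = -4 + K 0 = -4 + 0 = -4$)
$3 \left(-26\right) V{\left(a{\left(2,6 \right)} \right)} + 10248 = 3 \left(-26\right) \left(-4\right) + 10248 = \left(-78\right) \left(-4\right) + 10248 = 312 + 10248 = 10560$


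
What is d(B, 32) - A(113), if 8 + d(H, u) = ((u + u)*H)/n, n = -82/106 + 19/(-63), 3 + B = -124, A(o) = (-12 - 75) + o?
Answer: 13508666/1795 ≈ 7525.7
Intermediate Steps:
A(o) = -87 + o
B = -127 (B = -3 - 124 = -127)
n = -3590/3339 (n = -82*1/106 + 19*(-1/63) = -41/53 - 19/63 = -3590/3339 ≈ -1.0752)
d(H, u) = -8 - 3339*H*u/1795 (d(H, u) = -8 + ((u + u)*H)/(-3590/3339) = -8 + ((2*u)*H)*(-3339/3590) = -8 + (2*H*u)*(-3339/3590) = -8 - 3339*H*u/1795)
d(B, 32) - A(113) = (-8 - 3339/1795*(-127)*32) - (-87 + 113) = (-8 + 13569696/1795) - 1*26 = 13555336/1795 - 26 = 13508666/1795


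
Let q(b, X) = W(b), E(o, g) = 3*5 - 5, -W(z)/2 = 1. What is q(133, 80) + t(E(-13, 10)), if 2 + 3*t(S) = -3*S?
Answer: -38/3 ≈ -12.667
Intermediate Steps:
W(z) = -2 (W(z) = -2*1 = -2)
E(o, g) = 10 (E(o, g) = 15 - 5 = 10)
q(b, X) = -2
t(S) = -2/3 - S (t(S) = -2/3 + (-3*S)/3 = -2/3 - S)
q(133, 80) + t(E(-13, 10)) = -2 + (-2/3 - 1*10) = -2 + (-2/3 - 10) = -2 - 32/3 = -38/3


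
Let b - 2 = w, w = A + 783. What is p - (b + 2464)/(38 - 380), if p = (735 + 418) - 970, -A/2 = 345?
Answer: 21715/114 ≈ 190.48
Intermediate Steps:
A = -690 (A = -2*345 = -690)
w = 93 (w = -690 + 783 = 93)
b = 95 (b = 2 + 93 = 95)
p = 183 (p = 1153 - 970 = 183)
p - (b + 2464)/(38 - 380) = 183 - (95 + 2464)/(38 - 380) = 183 - 2559/(-342) = 183 - 2559*(-1)/342 = 183 - 1*(-853/114) = 183 + 853/114 = 21715/114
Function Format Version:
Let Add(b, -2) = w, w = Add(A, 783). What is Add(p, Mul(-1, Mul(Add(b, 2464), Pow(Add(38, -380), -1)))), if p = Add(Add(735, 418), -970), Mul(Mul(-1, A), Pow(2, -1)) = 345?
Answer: Rational(21715, 114) ≈ 190.48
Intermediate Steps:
A = -690 (A = Mul(-2, 345) = -690)
w = 93 (w = Add(-690, 783) = 93)
b = 95 (b = Add(2, 93) = 95)
p = 183 (p = Add(1153, -970) = 183)
Add(p, Mul(-1, Mul(Add(b, 2464), Pow(Add(38, -380), -1)))) = Add(183, Mul(-1, Mul(Add(95, 2464), Pow(Add(38, -380), -1)))) = Add(183, Mul(-1, Mul(2559, Pow(-342, -1)))) = Add(183, Mul(-1, Mul(2559, Rational(-1, 342)))) = Add(183, Mul(-1, Rational(-853, 114))) = Add(183, Rational(853, 114)) = Rational(21715, 114)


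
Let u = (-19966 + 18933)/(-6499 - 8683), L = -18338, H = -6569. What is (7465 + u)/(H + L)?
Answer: -113334663/378138074 ≈ -0.29972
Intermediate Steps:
u = 1033/15182 (u = -1033/(-15182) = -1033*(-1/15182) = 1033/15182 ≈ 0.068041)
(7465 + u)/(H + L) = (7465 + 1033/15182)/(-6569 - 18338) = (113334663/15182)/(-24907) = (113334663/15182)*(-1/24907) = -113334663/378138074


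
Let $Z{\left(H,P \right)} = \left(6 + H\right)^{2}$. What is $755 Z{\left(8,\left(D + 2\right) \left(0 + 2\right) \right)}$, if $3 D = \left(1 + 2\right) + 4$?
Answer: $147980$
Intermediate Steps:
$D = \frac{7}{3}$ ($D = \frac{\left(1 + 2\right) + 4}{3} = \frac{3 + 4}{3} = \frac{1}{3} \cdot 7 = \frac{7}{3} \approx 2.3333$)
$755 Z{\left(8,\left(D + 2\right) \left(0 + 2\right) \right)} = 755 \left(6 + 8\right)^{2} = 755 \cdot 14^{2} = 755 \cdot 196 = 147980$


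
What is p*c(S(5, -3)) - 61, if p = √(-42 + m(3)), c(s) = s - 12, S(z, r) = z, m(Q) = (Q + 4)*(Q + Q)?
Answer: -61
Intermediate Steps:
m(Q) = 2*Q*(4 + Q) (m(Q) = (4 + Q)*(2*Q) = 2*Q*(4 + Q))
c(s) = -12 + s
p = 0 (p = √(-42 + 2*3*(4 + 3)) = √(-42 + 2*3*7) = √(-42 + 42) = √0 = 0)
p*c(S(5, -3)) - 61 = 0*(-12 + 5) - 61 = 0*(-7) - 61 = 0 - 61 = -61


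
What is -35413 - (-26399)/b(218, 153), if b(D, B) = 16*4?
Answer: -2240033/64 ≈ -35001.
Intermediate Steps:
b(D, B) = 64
-35413 - (-26399)/b(218, 153) = -35413 - (-26399)/64 = -35413 - 1*(-26399/64) = -35413 + 26399/64 = -2240033/64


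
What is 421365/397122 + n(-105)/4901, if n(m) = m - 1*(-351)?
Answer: 720933959/648764974 ≈ 1.1112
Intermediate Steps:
n(m) = 351 + m (n(m) = m + 351 = 351 + m)
421365/397122 + n(-105)/4901 = 421365/397122 + (351 - 105)/4901 = 421365*(1/397122) + 246*(1/4901) = 140455/132374 + 246/4901 = 720933959/648764974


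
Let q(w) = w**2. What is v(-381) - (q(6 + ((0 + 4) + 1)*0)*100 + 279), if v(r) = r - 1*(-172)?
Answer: -4088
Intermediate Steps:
v(r) = 172 + r (v(r) = r + 172 = 172 + r)
v(-381) - (q(6 + ((0 + 4) + 1)*0)*100 + 279) = (172 - 381) - ((6 + ((0 + 4) + 1)*0)**2*100 + 279) = -209 - ((6 + (4 + 1)*0)**2*100 + 279) = -209 - ((6 + 5*0)**2*100 + 279) = -209 - ((6 + 0)**2*100 + 279) = -209 - (6**2*100 + 279) = -209 - (36*100 + 279) = -209 - (3600 + 279) = -209 - 1*3879 = -209 - 3879 = -4088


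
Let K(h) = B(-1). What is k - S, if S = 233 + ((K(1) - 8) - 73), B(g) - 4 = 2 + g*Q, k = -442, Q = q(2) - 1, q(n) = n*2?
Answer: -597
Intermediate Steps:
q(n) = 2*n
Q = 3 (Q = 2*2 - 1 = 4 - 1 = 3)
B(g) = 6 + 3*g (B(g) = 4 + (2 + g*3) = 4 + (2 + 3*g) = 6 + 3*g)
K(h) = 3 (K(h) = 6 + 3*(-1) = 6 - 3 = 3)
S = 155 (S = 233 + ((3 - 8) - 73) = 233 + (-5 - 73) = 233 - 78 = 155)
k - S = -442 - 1*155 = -442 - 155 = -597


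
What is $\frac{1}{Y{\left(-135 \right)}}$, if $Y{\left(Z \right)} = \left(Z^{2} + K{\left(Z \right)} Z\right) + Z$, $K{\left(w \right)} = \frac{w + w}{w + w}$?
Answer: $\frac{1}{17955} \approx 5.5695 \cdot 10^{-5}$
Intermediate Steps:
$K{\left(w \right)} = 1$ ($K{\left(w \right)} = \frac{2 w}{2 w} = 2 w \frac{1}{2 w} = 1$)
$Y{\left(Z \right)} = Z^{2} + 2 Z$ ($Y{\left(Z \right)} = \left(Z^{2} + 1 Z\right) + Z = \left(Z^{2} + Z\right) + Z = \left(Z + Z^{2}\right) + Z = Z^{2} + 2 Z$)
$\frac{1}{Y{\left(-135 \right)}} = \frac{1}{\left(-135\right) \left(2 - 135\right)} = \frac{1}{\left(-135\right) \left(-133\right)} = \frac{1}{17955}$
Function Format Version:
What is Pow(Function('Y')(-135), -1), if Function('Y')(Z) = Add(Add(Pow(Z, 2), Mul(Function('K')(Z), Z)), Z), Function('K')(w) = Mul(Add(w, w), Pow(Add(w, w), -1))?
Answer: Rational(1, 17955) ≈ 5.5695e-5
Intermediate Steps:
Function('K')(w) = 1 (Function('K')(w) = Mul(Mul(2, w), Pow(Mul(2, w), -1)) = Mul(Mul(2, w), Mul(Rational(1, 2), Pow(w, -1))) = 1)
Function('Y')(Z) = Add(Pow(Z, 2), Mul(2, Z)) (Function('Y')(Z) = Add(Add(Pow(Z, 2), Mul(1, Z)), Z) = Add(Add(Pow(Z, 2), Z), Z) = Add(Add(Z, Pow(Z, 2)), Z) = Add(Pow(Z, 2), Mul(2, Z)))
Pow(Function('Y')(-135), -1) = Pow(Mul(-135, Add(2, -135)), -1) = Pow(Mul(-135, -133), -1) = Pow(17955, -1) = Rational(1, 17955)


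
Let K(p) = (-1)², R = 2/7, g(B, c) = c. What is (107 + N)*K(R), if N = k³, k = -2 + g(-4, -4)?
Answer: -109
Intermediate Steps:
R = 2/7 (R = 2*(⅐) = 2/7 ≈ 0.28571)
K(p) = 1
k = -6 (k = -2 - 4 = -6)
N = -216 (N = (-6)³ = -216)
(107 + N)*K(R) = (107 - 216)*1 = -109*1 = -109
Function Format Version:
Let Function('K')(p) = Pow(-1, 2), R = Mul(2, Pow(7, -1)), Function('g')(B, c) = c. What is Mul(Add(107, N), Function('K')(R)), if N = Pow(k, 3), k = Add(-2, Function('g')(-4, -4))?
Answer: -109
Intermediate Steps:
R = Rational(2, 7) (R = Mul(2, Rational(1, 7)) = Rational(2, 7) ≈ 0.28571)
Function('K')(p) = 1
k = -6 (k = Add(-2, -4) = -6)
N = -216 (N = Pow(-6, 3) = -216)
Mul(Add(107, N), Function('K')(R)) = Mul(Add(107, -216), 1) = Mul(-109, 1) = -109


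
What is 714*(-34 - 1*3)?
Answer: -26418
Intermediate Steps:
714*(-34 - 1*3) = 714*(-34 - 3) = 714*(-37) = -26418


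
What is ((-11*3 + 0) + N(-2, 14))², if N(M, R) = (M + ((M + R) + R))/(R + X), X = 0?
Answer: 47961/49 ≈ 978.80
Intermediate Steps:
N(M, R) = (2*M + 2*R)/R (N(M, R) = (M + ((M + R) + R))/(R + 0) = (M + (M + 2*R))/R = (2*M + 2*R)/R)
((-11*3 + 0) + N(-2, 14))² = ((-11*3 + 0) + (2 + 2*(-2)/14))² = ((-33 + 0) + (2 + 2*(-2)*(1/14)))² = (-33 + (2 - 2/7))² = (-33 + 12/7)² = (-219/7)² = 47961/49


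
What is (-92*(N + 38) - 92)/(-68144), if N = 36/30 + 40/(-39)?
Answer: 175697/3322020 ≈ 0.052889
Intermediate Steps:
N = 34/195 (N = 36*(1/30) + 40*(-1/39) = 6/5 - 40/39 = 34/195 ≈ 0.17436)
(-92*(N + 38) - 92)/(-68144) = (-92*(34/195 + 38) - 92)/(-68144) = (-92*7444/195 - 92)*(-1/68144) = (-684848/195 - 92)*(-1/68144) = -702788/195*(-1/68144) = 175697/3322020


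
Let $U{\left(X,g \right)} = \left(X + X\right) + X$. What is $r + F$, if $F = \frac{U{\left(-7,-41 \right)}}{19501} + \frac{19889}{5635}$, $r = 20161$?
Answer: $\frac{2215842426789}{109888135} \approx 20165.0$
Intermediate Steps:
$U{\left(X,g \right)} = 3 X$ ($U{\left(X,g \right)} = 2 X + X = 3 X$)
$F = \frac{387737054}{109888135}$ ($F = \frac{3 \left(-7\right)}{19501} + \frac{19889}{5635} = \left(-21\right) \frac{1}{19501} + 19889 \cdot \frac{1}{5635} = - \frac{21}{19501} + \frac{19889}{5635} = \frac{387737054}{109888135} \approx 3.5285$)
$r + F = 20161 + \frac{387737054}{109888135} = \frac{2215842426789}{109888135}$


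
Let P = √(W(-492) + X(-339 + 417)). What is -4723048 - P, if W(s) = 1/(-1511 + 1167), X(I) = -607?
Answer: -4723048 - 3*I*√1995286/172 ≈ -4.723e+6 - 24.637*I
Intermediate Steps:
W(s) = -1/344 (W(s) = 1/(-344) = -1/344)
P = 3*I*√1995286/172 (P = √(-1/344 - 607) = √(-208809/344) = 3*I*√1995286/172 ≈ 24.637*I)
-4723048 - P = -4723048 - 3*I*√1995286/172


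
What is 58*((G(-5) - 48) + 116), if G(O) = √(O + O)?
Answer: 3944 + 58*I*√10 ≈ 3944.0 + 183.41*I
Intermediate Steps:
G(O) = √2*√O (G(O) = √(2*O) = √2*√O)
58*((G(-5) - 48) + 116) = 58*((√2*√(-5) - 48) + 116) = 58*((√2*(I*√5) - 48) + 116) = 58*((I*√10 - 48) + 116) = 58*((-48 + I*√10) + 116) = 58*(68 + I*√10) = 3944 + 58*I*√10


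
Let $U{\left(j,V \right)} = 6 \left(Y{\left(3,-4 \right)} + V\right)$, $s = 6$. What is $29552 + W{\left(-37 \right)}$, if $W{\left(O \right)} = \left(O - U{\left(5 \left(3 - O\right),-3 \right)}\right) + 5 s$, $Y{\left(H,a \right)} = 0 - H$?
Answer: $29581$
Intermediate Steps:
$Y{\left(H,a \right)} = - H$
$U{\left(j,V \right)} = -18 + 6 V$ ($U{\left(j,V \right)} = 6 \left(\left(-1\right) 3 + V\right) = 6 \left(-3 + V\right) = -18 + 6 V$)
$W{\left(O \right)} = 66 + O$ ($W{\left(O \right)} = \left(O - \left(-18 + 6 \left(-3\right)\right)\right) + 5 \cdot 6 = \left(O - \left(-18 - 18\right)\right) + 30 = \left(O - -36\right) + 30 = \left(O + 36\right) + 30 = \left(36 + O\right) + 30 = 66 + O$)
$29552 + W{\left(-37 \right)} = 29552 + \left(66 - 37\right) = 29552 + 29 = 29581$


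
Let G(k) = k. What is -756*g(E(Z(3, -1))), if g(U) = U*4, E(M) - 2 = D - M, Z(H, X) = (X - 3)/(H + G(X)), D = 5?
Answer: -27216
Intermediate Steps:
Z(H, X) = (-3 + X)/(H + X) (Z(H, X) = (X - 3)/(H + X) = (-3 + X)/(H + X))
E(M) = 7 - M (E(M) = 2 + (5 - M) = 7 - M)
g(U) = 4*U
-756*g(E(Z(3, -1))) = -3024*(7 - (-3 - 1)/(3 - 1)) = -3024*(7 - (-4)/2) = -3024*(7 - 1*(-2)) = -3024*(7 + 2) = -3024*9 = -756*36 = -27216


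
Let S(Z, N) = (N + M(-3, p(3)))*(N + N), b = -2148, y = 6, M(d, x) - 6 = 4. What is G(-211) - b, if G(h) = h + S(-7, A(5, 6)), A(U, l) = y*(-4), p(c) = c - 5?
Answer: 2609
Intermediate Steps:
p(c) = -5 + c
M(d, x) = 10 (M(d, x) = 6 + 4 = 10)
A(U, l) = -24 (A(U, l) = 6*(-4) = -24)
S(Z, N) = 2*N*(10 + N) (S(Z, N) = (N + 10)*(N + N) = (10 + N)*(2*N) = 2*N*(10 + N))
G(h) = 672 + h (G(h) = h + 2*(-24)*(10 - 24) = h + 2*(-24)*(-14) = h + 672 = 672 + h)
G(-211) - b = (672 - 211) - 1*(-2148) = 461 + 2148 = 2609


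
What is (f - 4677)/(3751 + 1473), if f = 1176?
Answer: -3501/5224 ≈ -0.67018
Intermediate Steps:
(f - 4677)/(3751 + 1473) = (1176 - 4677)/(3751 + 1473) = -3501/5224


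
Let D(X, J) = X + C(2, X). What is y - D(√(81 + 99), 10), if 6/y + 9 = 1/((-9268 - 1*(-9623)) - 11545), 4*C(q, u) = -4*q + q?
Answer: 167853/201422 - 6*√5 ≈ -12.583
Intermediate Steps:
C(q, u) = -3*q/4 (C(q, u) = (-4*q + q)/4 = (-3*q)/4 = -3*q/4)
D(X, J) = -3/2 + X (D(X, J) = X - ¾*2 = X - 3/2 = -3/2 + X)
y = -67140/100711 (y = 6/(-9 + 1/((-9268 - 1*(-9623)) - 11545)) = 6/(-9 + 1/((-9268 + 9623) - 11545)) = 6/(-9 + 1/(355 - 11545)) = 6/(-9 + 1/(-11190)) = 6/(-9 - 1/11190) = 6/(-100711/11190) = 6*(-11190/100711) = -67140/100711 ≈ -0.66666)
y - D(√(81 + 99), 10) = -67140/100711 - (-3/2 + √(81 + 99)) = -67140/100711 - (-3/2 + √180) = -67140/100711 - (-3/2 + 6*√5) = -67140/100711 + (3/2 - 6*√5) = 167853/201422 - 6*√5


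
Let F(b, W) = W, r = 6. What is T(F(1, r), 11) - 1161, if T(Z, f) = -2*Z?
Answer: -1173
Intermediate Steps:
T(F(1, r), 11) - 1161 = -2*6 - 1161 = -12 - 1161 = -1173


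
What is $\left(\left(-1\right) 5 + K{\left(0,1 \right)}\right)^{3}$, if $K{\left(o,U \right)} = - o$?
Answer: $-125$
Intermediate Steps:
$\left(\left(-1\right) 5 + K{\left(0,1 \right)}\right)^{3} = \left(\left(-1\right) 5 - 0\right)^{3} = \left(-5 + 0\right)^{3} = \left(-5\right)^{3} = -125$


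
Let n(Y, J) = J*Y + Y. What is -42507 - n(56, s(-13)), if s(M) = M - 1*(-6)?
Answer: -42171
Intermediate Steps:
s(M) = 6 + M (s(M) = M + 6 = 6 + M)
n(Y, J) = Y + J*Y
-42507 - n(56, s(-13)) = -42507 - 56*(1 + (6 - 13)) = -42507 - 56*(1 - 7) = -42507 - 56*(-6) = -42507 - 1*(-336) = -42507 + 336 = -42171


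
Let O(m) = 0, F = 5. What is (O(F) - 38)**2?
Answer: 1444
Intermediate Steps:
(O(F) - 38)**2 = (0 - 38)**2 = (-38)**2 = 1444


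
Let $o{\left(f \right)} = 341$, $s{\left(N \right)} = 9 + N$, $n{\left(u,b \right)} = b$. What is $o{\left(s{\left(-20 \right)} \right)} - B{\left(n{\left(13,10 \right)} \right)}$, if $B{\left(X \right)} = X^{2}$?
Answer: $241$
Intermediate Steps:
$o{\left(s{\left(-20 \right)} \right)} - B{\left(n{\left(13,10 \right)} \right)} = 341 - 10^{2} = 341 - 100 = 241$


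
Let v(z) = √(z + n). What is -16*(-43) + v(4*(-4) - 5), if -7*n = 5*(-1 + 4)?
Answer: 688 + 9*I*√14/7 ≈ 688.0 + 4.8107*I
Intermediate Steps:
n = -15/7 (n = -5*(-1 + 4)/7 = -5*3/7 = -⅐*15 = -15/7 ≈ -2.1429)
v(z) = √(-15/7 + z) (v(z) = √(z - 15/7) = √(-15/7 + z))
-16*(-43) + v(4*(-4) - 5) = -16*(-43) + √(-105 + 49*(4*(-4) - 5))/7 = 688 + √(-105 + 49*(-16 - 5))/7 = 688 + √(-105 + 49*(-21))/7 = 688 + √(-105 - 1029)/7 = 688 + √(-1134)/7 = 688 + (9*I*√14)/7 = 688 + 9*I*√14/7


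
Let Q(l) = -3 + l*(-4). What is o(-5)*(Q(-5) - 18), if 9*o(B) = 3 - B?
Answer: -8/9 ≈ -0.88889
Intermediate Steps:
Q(l) = -3 - 4*l
o(B) = ⅓ - B/9 (o(B) = (3 - B)/9 = ⅓ - B/9)
o(-5)*(Q(-5) - 18) = (⅓ - ⅑*(-5))*((-3 - 4*(-5)) - 18) = (⅓ + 5/9)*((-3 + 20) - 18) = 8*(17 - 18)/9 = (8/9)*(-1) = -8/9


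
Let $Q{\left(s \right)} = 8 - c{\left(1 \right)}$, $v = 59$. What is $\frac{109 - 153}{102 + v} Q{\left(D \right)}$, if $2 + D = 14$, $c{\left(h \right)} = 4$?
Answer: $- \frac{176}{161} \approx -1.0932$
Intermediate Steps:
$D = 12$ ($D = -2 + 14 = 12$)
$Q{\left(s \right)} = 4$ ($Q{\left(s \right)} = 8 - 4 = 4$)
$\frac{109 - 153}{102 + v} Q{\left(D \right)} = \frac{109 - 153}{102 + 59} \cdot 4 = - \frac{44}{161} \cdot 4 = \left(-44\right) \frac{1}{161} \cdot 4 = \left(- \frac{44}{161}\right) 4 = - \frac{176}{161}$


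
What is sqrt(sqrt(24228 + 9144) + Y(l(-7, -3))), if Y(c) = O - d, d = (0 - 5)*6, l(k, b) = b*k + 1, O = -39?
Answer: 3*sqrt(-1 + 2*sqrt(103)) ≈ 13.179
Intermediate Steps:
l(k, b) = 1 + b*k
d = -30 (d = -5*6 = -30)
Y(c) = -9 (Y(c) = -39 - 1*(-30) = -39 + 30 = -9)
sqrt(sqrt(24228 + 9144) + Y(l(-7, -3))) = sqrt(sqrt(24228 + 9144) - 9) = sqrt(sqrt(33372) - 9) = sqrt(18*sqrt(103) - 9) = sqrt(-9 + 18*sqrt(103))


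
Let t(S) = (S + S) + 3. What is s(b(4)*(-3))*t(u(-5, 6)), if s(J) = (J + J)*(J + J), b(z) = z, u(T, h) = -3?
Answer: -1728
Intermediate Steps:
t(S) = 3 + 2*S (t(S) = 2*S + 3 = 3 + 2*S)
s(J) = 4*J**2 (s(J) = (2*J)*(2*J) = 4*J**2)
s(b(4)*(-3))*t(u(-5, 6)) = (4*(4*(-3))**2)*(3 + 2*(-3)) = (4*(-12)**2)*(3 - 6) = (4*144)*(-3) = 576*(-3) = -1728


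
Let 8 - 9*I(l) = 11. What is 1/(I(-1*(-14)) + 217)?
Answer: 3/650 ≈ 0.0046154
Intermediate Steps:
I(l) = -1/3 (I(l) = 8/9 - 1/9*11 = 8/9 - 11/9 = -1/3)
1/(I(-1*(-14)) + 217) = 1/(-1/3 + 217) = 1/(650/3) = 3/650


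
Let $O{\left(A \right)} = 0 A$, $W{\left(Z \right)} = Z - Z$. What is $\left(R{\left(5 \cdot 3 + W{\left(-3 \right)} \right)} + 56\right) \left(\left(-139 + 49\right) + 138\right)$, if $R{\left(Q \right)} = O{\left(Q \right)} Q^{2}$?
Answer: $2688$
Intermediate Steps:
$W{\left(Z \right)} = 0$
$O{\left(A \right)} = 0$
$R{\left(Q \right)} = 0$ ($R{\left(Q \right)} = 0 Q^{2} = 0$)
$\left(R{\left(5 \cdot 3 + W{\left(-3 \right)} \right)} + 56\right) \left(\left(-139 + 49\right) + 138\right) = \left(0 + 56\right) \left(\left(-139 + 49\right) + 138\right) = 56 \left(-90 + 138\right) = 56 \cdot 48 = 2688$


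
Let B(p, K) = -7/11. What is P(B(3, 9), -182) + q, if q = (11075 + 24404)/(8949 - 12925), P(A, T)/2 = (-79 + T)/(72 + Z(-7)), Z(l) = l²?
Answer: -6368431/481096 ≈ -13.237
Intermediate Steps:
B(p, K) = -7/11 (B(p, K) = -7*1/11 = -7/11)
P(A, T) = -158/121 + 2*T/121 (P(A, T) = 2*((-79 + T)/(72 + (-7)²)) = 2*((-79 + T)/(72 + 49)) = 2*((-79 + T)/121) = 2*((-79 + T)*(1/121)) = 2*(-79/121 + T/121) = -158/121 + 2*T/121)
q = -35479/3976 (q = 35479/(-3976) = 35479*(-1/3976) = -35479/3976 ≈ -8.9233)
P(B(3, 9), -182) + q = (-158/121 + (2/121)*(-182)) - 35479/3976 = (-158/121 - 364/121) - 35479/3976 = -522/121 - 35479/3976 = -6368431/481096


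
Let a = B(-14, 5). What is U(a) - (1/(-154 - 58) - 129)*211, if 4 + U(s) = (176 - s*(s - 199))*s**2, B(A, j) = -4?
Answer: 3612479/212 ≈ 17040.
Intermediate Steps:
a = -4
U(s) = -4 + s**2*(176 - s*(-199 + s)) (U(s) = -4 + (176 - s*(s - 199))*s**2 = -4 + (176 - s*(-199 + s))*s**2 = -4 + s**2*(176 - s*(-199 + s)))
U(a) - (1/(-154 - 58) - 129)*211 = (-4 - 1*(-4)**4 + 176*(-4)**2 + 199*(-4)**3) - (1/(-154 - 58) - 129)*211 = (-4 - 1*256 + 176*16 + 199*(-64)) - (1/(-212) - 129)*211 = (-4 - 256 + 2816 - 12736) - (-1/212 - 129)*211 = -10180 - (-27349)*211/212 = -10180 - 1*(-5770639/212) = -10180 + 5770639/212 = 3612479/212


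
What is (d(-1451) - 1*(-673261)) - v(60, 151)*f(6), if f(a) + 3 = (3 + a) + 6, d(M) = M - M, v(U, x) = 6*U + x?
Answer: 667129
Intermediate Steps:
v(U, x) = x + 6*U
d(M) = 0
f(a) = 6 + a (f(a) = -3 + ((3 + a) + 6) = -3 + (9 + a) = 6 + a)
(d(-1451) - 1*(-673261)) - v(60, 151)*f(6) = (0 - 1*(-673261)) - (151 + 6*60)*(6 + 6) = (0 + 673261) - (151 + 360)*12 = 673261 - 511*12 = 673261 - 1*6132 = 673261 - 6132 = 667129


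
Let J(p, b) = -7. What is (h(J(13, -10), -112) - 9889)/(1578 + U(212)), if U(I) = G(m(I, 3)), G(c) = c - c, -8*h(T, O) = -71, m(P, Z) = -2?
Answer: -26347/4208 ≈ -6.2612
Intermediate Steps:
h(T, O) = 71/8 (h(T, O) = -⅛*(-71) = 71/8)
G(c) = 0
U(I) = 0
(h(J(13, -10), -112) - 9889)/(1578 + U(212)) = (71/8 - 9889)/(1578 + 0) = -79041/8/1578 = -79041/8*1/1578 = -26347/4208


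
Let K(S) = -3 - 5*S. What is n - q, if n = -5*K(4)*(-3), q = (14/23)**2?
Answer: -182701/529 ≈ -345.37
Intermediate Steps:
K(S) = -3 - 5*S
q = 196/529 (q = (14*(1/23))**2 = (14/23)**2 = 196/529 ≈ 0.37051)
n = -345 (n = -5*(-3 - 5*4)*(-3) = -5*(-3 - 20)*(-3) = -5*(-23)*(-3) = 115*(-3) = -345)
n - q = -345 - 1*196/529 = -345 - 196/529 = -182701/529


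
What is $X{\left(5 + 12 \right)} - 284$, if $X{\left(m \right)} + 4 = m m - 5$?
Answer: $-4$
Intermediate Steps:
$X{\left(m \right)} = -9 + m^{2}$ ($X{\left(m \right)} = -4 + \left(m m - 5\right) = -4 + \left(m^{2} - 5\right) = -4 + \left(-5 + m^{2}\right) = -9 + m^{2}$)
$X{\left(5 + 12 \right)} - 284 = \left(-9 + \left(5 + 12\right)^{2}\right) - 284 = \left(-9 + 17^{2}\right) - 284 = \left(-9 + 289\right) - 284 = 280 - 284 = -4$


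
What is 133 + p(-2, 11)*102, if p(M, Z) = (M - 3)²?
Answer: 2683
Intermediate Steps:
p(M, Z) = (-3 + M)²
133 + p(-2, 11)*102 = 133 + (-3 - 2)²*102 = 133 + (-5)²*102 = 133 + 25*102 = 133 + 2550 = 2683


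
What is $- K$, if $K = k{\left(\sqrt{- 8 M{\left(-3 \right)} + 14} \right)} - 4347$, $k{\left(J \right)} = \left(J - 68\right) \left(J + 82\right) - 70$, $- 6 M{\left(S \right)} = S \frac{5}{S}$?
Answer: $\frac{29917}{3} - \frac{14 \sqrt{186}}{3} \approx 9908.7$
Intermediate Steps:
$M{\left(S \right)} = - \frac{5}{6}$ ($M{\left(S \right)} = - \frac{S \frac{5}{S}}{6} = \left(- \frac{1}{6}\right) 5 = - \frac{5}{6}$)
$k{\left(J \right)} = -70 + \left(-68 + J\right) \left(82 + J\right)$ ($k{\left(J \right)} = \left(-68 + J\right) \left(82 + J\right) - 70 = -70 + \left(-68 + J\right) \left(82 + J\right)$)
$K = - \frac{29917}{3} + \frac{14 \sqrt{186}}{3}$ ($K = \left(-5646 + \left(\sqrt{\left(-8\right) \left(- \frac{5}{6}\right) + 14}\right)^{2} + 14 \sqrt{\left(-8\right) \left(- \frac{5}{6}\right) + 14}\right) - 4347 = \left(-5646 + \left(\sqrt{\frac{20}{3} + 14}\right)^{2} + 14 \sqrt{\frac{20}{3} + 14}\right) - 4347 = \left(-5646 + \left(\sqrt{\frac{62}{3}}\right)^{2} + 14 \sqrt{\frac{62}{3}}\right) - 4347 = \left(-5646 + \left(\frac{\sqrt{186}}{3}\right)^{2} + 14 \frac{\sqrt{186}}{3}\right) - 4347 = \left(-5646 + \frac{62}{3} + \frac{14 \sqrt{186}}{3}\right) - 4347 = \left(- \frac{16876}{3} + \frac{14 \sqrt{186}}{3}\right) - 4347 = - \frac{29917}{3} + \frac{14 \sqrt{186}}{3} \approx -9908.7$)
$- K = - (- \frac{29917}{3} + \frac{14 \sqrt{186}}{3}) = \frac{29917}{3} - \frac{14 \sqrt{186}}{3}$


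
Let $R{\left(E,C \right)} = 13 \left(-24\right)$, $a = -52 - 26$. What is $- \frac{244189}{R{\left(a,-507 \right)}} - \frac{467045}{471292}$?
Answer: $\frac{28734651037}{36760776} \approx 781.67$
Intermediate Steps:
$a = -78$ ($a = -52 - 26 = -78$)
$R{\left(E,C \right)} = -312$
$- \frac{244189}{R{\left(a,-507 \right)}} - \frac{467045}{471292} = - \frac{244189}{-312} - \frac{467045}{471292} = \left(-244189\right) \left(- \frac{1}{312}\right) - \frac{467045}{471292} = \frac{244189}{312} - \frac{467045}{471292} = \frac{28734651037}{36760776}$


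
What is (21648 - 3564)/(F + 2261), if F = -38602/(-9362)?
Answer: 42325602/5301521 ≈ 7.9837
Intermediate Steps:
F = 19301/4681 (F = -38602*(-1/9362) = 19301/4681 ≈ 4.1233)
(21648 - 3564)/(F + 2261) = (21648 - 3564)/(19301/4681 + 2261) = 18084/(10603042/4681) = 18084*(4681/10603042) = 42325602/5301521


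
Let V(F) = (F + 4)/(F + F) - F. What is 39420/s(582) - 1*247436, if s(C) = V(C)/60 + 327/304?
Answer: -2881250242228/11433023 ≈ -2.5201e+5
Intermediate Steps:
V(F) = -F + (4 + F)/(2*F) (V(F) = (4 + F)/((2*F)) - F = (4 + F)*(1/(2*F)) - F = (4 + F)/(2*F) - F = -F + (4 + F)/(2*F))
s(C) = 4943/4560 - C/60 + 1/(30*C) (s(C) = (1/2 - C + 2/C)/60 + 327/304 = (1/2 - C + 2/C)*(1/60) + 327*(1/304) = (1/120 - C/60 + 1/(30*C)) + 327/304 = 4943/4560 - C/60 + 1/(30*C))
39420/s(582) - 1*247436 = 39420/(4943/4560 - 1/60*582 + (1/30)/582) - 1*247436 = 39420/(4943/4560 - 97/10 + (1/30)*(1/582)) - 247436 = 39420/(4943/4560 - 97/10 + 1/17460) - 247436 = 39420/(-11433023/1326960) - 247436 = 39420*(-1326960/11433023) - 247436 = -52308763200/11433023 - 247436 = -2881250242228/11433023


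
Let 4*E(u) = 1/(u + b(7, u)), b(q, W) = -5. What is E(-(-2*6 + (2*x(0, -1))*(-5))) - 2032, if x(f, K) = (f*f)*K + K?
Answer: -24385/12 ≈ -2032.1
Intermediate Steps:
x(f, K) = K + K*f² (x(f, K) = f²*K + K = K*f² + K = K + K*f²)
E(u) = 1/(4*(-5 + u)) (E(u) = 1/(4*(u - 5)) = 1/(4*(-5 + u)))
E(-(-2*6 + (2*x(0, -1))*(-5))) - 2032 = 1/(4*(-5 - (-2*6 + (2*(-(1 + 0²)))*(-5)))) - 2032 = 1/(4*(-5 - (-12 + (2*(-(1 + 0)))*(-5)))) - 2032 = 1/(4*(-5 - (-12 + (2*(-1*1))*(-5)))) - 2032 = 1/(4*(-5 - (-12 + (2*(-1))*(-5)))) - 2032 = 1/(4*(-5 - (-12 - 2*(-5)))) - 2032 = 1/(4*(-5 - (-12 + 10))) - 2032 = 1/(4*(-5 - 1*(-2))) - 2032 = 1/(4*(-5 + 2)) - 2032 = (¼)/(-3) - 2032 = (¼)*(-⅓) - 2032 = -1/12 - 2032 = -24385/12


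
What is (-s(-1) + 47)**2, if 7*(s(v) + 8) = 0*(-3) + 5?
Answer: 144400/49 ≈ 2946.9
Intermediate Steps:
s(v) = -51/7 (s(v) = -8 + (0*(-3) + 5)/7 = -8 + (0 + 5)/7 = -8 + (1/7)*5 = -8 + 5/7 = -51/7)
(-s(-1) + 47)**2 = (-1*(-51/7) + 47)**2 = (51/7 + 47)**2 = (380/7)**2 = 144400/49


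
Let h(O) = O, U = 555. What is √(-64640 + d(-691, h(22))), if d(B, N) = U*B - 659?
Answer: 2*I*√112201 ≈ 669.93*I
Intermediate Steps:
d(B, N) = -659 + 555*B (d(B, N) = 555*B - 659 = -659 + 555*B)
√(-64640 + d(-691, h(22))) = √(-64640 + (-659 + 555*(-691))) = √(-64640 + (-659 - 383505)) = √(-64640 - 384164) = √(-448804) = 2*I*√112201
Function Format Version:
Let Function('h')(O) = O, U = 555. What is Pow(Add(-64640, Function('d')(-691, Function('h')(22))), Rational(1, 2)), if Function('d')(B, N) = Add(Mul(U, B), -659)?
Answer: Mul(2, I, Pow(112201, Rational(1, 2))) ≈ Mul(669.93, I)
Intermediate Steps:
Function('d')(B, N) = Add(-659, Mul(555, B)) (Function('d')(B, N) = Add(Mul(555, B), -659) = Add(-659, Mul(555, B)))
Pow(Add(-64640, Function('d')(-691, Function('h')(22))), Rational(1, 2)) = Pow(Add(-64640, Add(-659, Mul(555, -691))), Rational(1, 2)) = Pow(Add(-64640, Add(-659, -383505)), Rational(1, 2)) = Pow(Add(-64640, -384164), Rational(1, 2)) = Pow(-448804, Rational(1, 2)) = Mul(2, I, Pow(112201, Rational(1, 2)))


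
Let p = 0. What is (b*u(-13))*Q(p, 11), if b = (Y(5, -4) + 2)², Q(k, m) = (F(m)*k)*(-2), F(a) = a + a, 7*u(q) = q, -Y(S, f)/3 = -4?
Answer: 0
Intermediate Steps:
Y(S, f) = 12 (Y(S, f) = -3*(-4) = 12)
u(q) = q/7
F(a) = 2*a
Q(k, m) = -4*k*m (Q(k, m) = ((2*m)*k)*(-2) = (2*k*m)*(-2) = -4*k*m)
b = 196 (b = (12 + 2)² = 14² = 196)
(b*u(-13))*Q(p, 11) = (196*((⅐)*(-13)))*(-4*0*11) = (196*(-13/7))*0 = -364*0 = 0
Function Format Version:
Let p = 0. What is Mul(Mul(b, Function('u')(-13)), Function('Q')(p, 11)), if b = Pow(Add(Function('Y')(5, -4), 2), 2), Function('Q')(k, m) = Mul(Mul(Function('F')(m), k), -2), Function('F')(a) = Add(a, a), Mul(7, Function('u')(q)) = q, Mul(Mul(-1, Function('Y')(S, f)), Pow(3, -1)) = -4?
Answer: 0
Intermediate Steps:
Function('Y')(S, f) = 12 (Function('Y')(S, f) = Mul(-3, -4) = 12)
Function('u')(q) = Mul(Rational(1, 7), q)
Function('F')(a) = Mul(2, a)
Function('Q')(k, m) = Mul(-4, k, m) (Function('Q')(k, m) = Mul(Mul(Mul(2, m), k), -2) = Mul(Mul(2, k, m), -2) = Mul(-4, k, m))
b = 196 (b = Pow(Add(12, 2), 2) = Pow(14, 2) = 196)
Mul(Mul(b, Function('u')(-13)), Function('Q')(p, 11)) = Mul(Mul(196, Mul(Rational(1, 7), -13)), Mul(-4, 0, 11)) = Mul(Mul(196, Rational(-13, 7)), 0) = Mul(-364, 0) = 0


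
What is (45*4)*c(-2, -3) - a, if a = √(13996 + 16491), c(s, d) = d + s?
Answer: -900 - √30487 ≈ -1074.6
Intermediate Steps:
a = √30487 ≈ 174.61
(45*4)*c(-2, -3) - a = (45*4)*(-3 - 2) - √30487 = 180*(-5) - √30487 = -900 - √30487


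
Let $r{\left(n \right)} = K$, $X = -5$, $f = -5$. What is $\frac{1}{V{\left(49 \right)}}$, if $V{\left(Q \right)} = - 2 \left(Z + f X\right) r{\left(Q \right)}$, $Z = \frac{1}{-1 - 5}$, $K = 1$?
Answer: $- \frac{3}{149} \approx -0.020134$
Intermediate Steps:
$r{\left(n \right)} = 1$
$Z = - \frac{1}{6}$ ($Z = \frac{1}{-6} = - \frac{1}{6} \approx -0.16667$)
$V{\left(Q \right)} = - \frac{149}{3}$ ($V{\left(Q \right)} = - 2 \left(- \frac{1}{6} - -25\right) 1 = - 2 \left(- \frac{1}{6} + 25\right) 1 = \left(-2\right) \frac{149}{6} \cdot 1 = \left(- \frac{149}{3}\right) 1 = - \frac{149}{3}$)
$\frac{1}{V{\left(49 \right)}} = \frac{1}{- \frac{149}{3}} = - \frac{3}{149}$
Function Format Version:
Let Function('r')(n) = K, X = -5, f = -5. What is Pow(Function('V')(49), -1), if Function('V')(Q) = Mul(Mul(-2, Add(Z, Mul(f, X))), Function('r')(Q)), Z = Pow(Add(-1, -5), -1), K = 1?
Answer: Rational(-3, 149) ≈ -0.020134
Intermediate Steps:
Function('r')(n) = 1
Z = Rational(-1, 6) (Z = Pow(-6, -1) = Rational(-1, 6) ≈ -0.16667)
Function('V')(Q) = Rational(-149, 3) (Function('V')(Q) = Mul(Mul(-2, Add(Rational(-1, 6), Mul(-5, -5))), 1) = Mul(Mul(-2, Add(Rational(-1, 6), 25)), 1) = Mul(Mul(-2, Rational(149, 6)), 1) = Mul(Rational(-149, 3), 1) = Rational(-149, 3))
Pow(Function('V')(49), -1) = Pow(Rational(-149, 3), -1) = Rational(-3, 149)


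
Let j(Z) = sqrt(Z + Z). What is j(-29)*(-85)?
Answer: -85*I*sqrt(58) ≈ -647.34*I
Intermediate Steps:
j(Z) = sqrt(2)*sqrt(Z) (j(Z) = sqrt(2*Z) = sqrt(2)*sqrt(Z))
j(-29)*(-85) = (sqrt(2)*sqrt(-29))*(-85) = (sqrt(2)*(I*sqrt(29)))*(-85) = (I*sqrt(58))*(-85) = -85*I*sqrt(58)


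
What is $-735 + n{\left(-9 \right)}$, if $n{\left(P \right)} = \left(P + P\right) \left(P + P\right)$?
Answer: $-411$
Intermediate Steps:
$n{\left(P \right)} = 4 P^{2}$ ($n{\left(P \right)} = 2 P 2 P = 4 P^{2}$)
$-735 + n{\left(-9 \right)} = -735 + 4 \left(-9\right)^{2} = -735 + 4 \cdot 81 = -735 + 324 = -411$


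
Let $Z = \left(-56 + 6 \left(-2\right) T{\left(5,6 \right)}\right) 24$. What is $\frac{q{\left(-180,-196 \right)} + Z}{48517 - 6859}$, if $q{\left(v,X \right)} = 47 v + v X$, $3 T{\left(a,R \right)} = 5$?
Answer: $\frac{4166}{6943} \approx 0.60003$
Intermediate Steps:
$T{\left(a,R \right)} = \frac{5}{3}$ ($T{\left(a,R \right)} = \frac{1}{3} \cdot 5 = \frac{5}{3}$)
$q{\left(v,X \right)} = 47 v + X v$
$Z = -1824$ ($Z = \left(-56 + 6 \left(-2\right) \frac{5}{3}\right) 24 = \left(-56 - 20\right) 24 = \left(-76\right) 24 = -1824$)
$\frac{q{\left(-180,-196 \right)} + Z}{48517 - 6859} = \frac{- 180 \left(47 - 196\right) - 1824}{48517 - 6859} = \frac{\left(-180\right) \left(-149\right) - 1824}{41658} = \left(26820 - 1824\right) \frac{1}{41658} = 24996 \cdot \frac{1}{41658} = \frac{4166}{6943}$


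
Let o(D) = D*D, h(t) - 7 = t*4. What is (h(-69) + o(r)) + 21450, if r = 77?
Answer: 27110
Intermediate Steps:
h(t) = 7 + 4*t (h(t) = 7 + t*4 = 7 + 4*t)
o(D) = D²
(h(-69) + o(r)) + 21450 = ((7 + 4*(-69)) + 77²) + 21450 = ((7 - 276) + 5929) + 21450 = (-269 + 5929) + 21450 = 5660 + 21450 = 27110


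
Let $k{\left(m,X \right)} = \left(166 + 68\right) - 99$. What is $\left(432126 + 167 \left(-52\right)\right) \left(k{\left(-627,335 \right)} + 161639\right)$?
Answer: $68501906108$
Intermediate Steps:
$k{\left(m,X \right)} = 135$ ($k{\left(m,X \right)} = 234 - 99 = 135$)
$\left(432126 + 167 \left(-52\right)\right) \left(k{\left(-627,335 \right)} + 161639\right) = \left(432126 + 167 \left(-52\right)\right) \left(135 + 161639\right) = \left(432126 - 8684\right) 161774 = 423442 \cdot 161774 = 68501906108$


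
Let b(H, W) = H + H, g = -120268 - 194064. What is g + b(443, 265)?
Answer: -313446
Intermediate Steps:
g = -314332
b(H, W) = 2*H
g + b(443, 265) = -314332 + 2*443 = -314332 + 886 = -313446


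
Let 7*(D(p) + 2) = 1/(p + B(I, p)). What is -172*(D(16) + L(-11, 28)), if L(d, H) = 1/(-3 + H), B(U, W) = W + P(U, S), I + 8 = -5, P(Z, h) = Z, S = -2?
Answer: 1116624/3325 ≈ 335.83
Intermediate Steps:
I = -13 (I = -8 - 5 = -13)
B(U, W) = U + W (B(U, W) = W + U = U + W)
D(p) = -2 + 1/(7*(-13 + 2*p)) (D(p) = -2 + 1/(7*(p + (-13 + p))) = -2 + 1/(7*(-13 + 2*p)))
-172*(D(16) + L(-11, 28)) = -172*((183 - 28*16)/(7*(-13 + 2*16)) + 1/(-3 + 28)) = -172*((183 - 448)/(7*(-13 + 32)) + 1/25) = -172*((⅐)*(-265)/19 + 1/25) = -172*((⅐)*(1/19)*(-265) + 1/25) = -172*(-265/133 + 1/25) = -172*(-6492/3325) = 1116624/3325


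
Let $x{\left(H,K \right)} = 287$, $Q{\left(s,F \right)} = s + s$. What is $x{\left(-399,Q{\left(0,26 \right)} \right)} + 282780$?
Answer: $283067$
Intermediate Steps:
$Q{\left(s,F \right)} = 2 s$
$x{\left(-399,Q{\left(0,26 \right)} \right)} + 282780 = 287 + 282780 = 283067$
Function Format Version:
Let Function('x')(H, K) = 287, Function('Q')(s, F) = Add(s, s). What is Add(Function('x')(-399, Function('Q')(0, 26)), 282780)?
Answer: 283067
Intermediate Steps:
Function('Q')(s, F) = Mul(2, s)
Add(Function('x')(-399, Function('Q')(0, 26)), 282780) = Add(287, 282780) = 283067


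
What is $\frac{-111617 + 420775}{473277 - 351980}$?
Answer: $\frac{309158}{121297} \approx 2.5488$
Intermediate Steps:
$\frac{-111617 + 420775}{473277 - 351980} = \frac{309158}{121297}$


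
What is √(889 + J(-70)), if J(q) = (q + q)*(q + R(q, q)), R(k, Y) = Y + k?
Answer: √30289 ≈ 174.04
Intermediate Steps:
J(q) = 6*q² (J(q) = (q + q)*(q + (q + q)) = (2*q)*(q + 2*q) = (2*q)*(3*q) = 6*q²)
√(889 + J(-70)) = √(889 + 6*(-70)²) = √(889 + 6*4900) = √(889 + 29400) = √30289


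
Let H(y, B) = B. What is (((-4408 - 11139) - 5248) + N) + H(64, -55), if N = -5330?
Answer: -26180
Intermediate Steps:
(((-4408 - 11139) - 5248) + N) + H(64, -55) = (((-4408 - 11139) - 5248) - 5330) - 55 = ((-15547 - 5248) - 5330) - 55 = (-20795 - 5330) - 55 = -26125 - 55 = -26180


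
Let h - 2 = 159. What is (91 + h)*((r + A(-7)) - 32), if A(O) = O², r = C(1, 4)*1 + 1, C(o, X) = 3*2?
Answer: 6048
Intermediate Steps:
h = 161 (h = 2 + 159 = 161)
C(o, X) = 6
r = 7 (r = 6*1 + 1 = 6 + 1 = 7)
(91 + h)*((r + A(-7)) - 32) = (91 + 161)*((7 + (-7)²) - 32) = 252*((7 + 49) - 32) = 252*(56 - 32) = 252*24 = 6048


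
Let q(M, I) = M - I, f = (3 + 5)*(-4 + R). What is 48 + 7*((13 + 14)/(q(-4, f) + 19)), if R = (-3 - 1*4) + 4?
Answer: 3597/71 ≈ 50.662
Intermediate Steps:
R = -3 (R = (-3 - 4) + 4 = -7 + 4 = -3)
f = -56 (f = (3 + 5)*(-4 - 3) = 8*(-7) = -56)
48 + 7*((13 + 14)/(q(-4, f) + 19)) = 48 + 7*((13 + 14)/((-4 - 1*(-56)) + 19)) = 48 + 7*(27/((-4 + 56) + 19)) = 48 + 7*(27/(52 + 19)) = 48 + 7*(27/71) = 48 + 189/71 = 3597/71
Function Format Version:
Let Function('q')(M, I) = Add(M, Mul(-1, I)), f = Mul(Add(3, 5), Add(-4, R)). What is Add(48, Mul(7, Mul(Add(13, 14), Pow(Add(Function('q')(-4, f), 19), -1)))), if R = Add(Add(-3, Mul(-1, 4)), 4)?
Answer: Rational(3597, 71) ≈ 50.662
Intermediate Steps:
R = -3 (R = Add(Add(-3, -4), 4) = Add(-7, 4) = -3)
f = -56 (f = Mul(Add(3, 5), Add(-4, -3)) = Mul(8, -7) = -56)
Add(48, Mul(7, Mul(Add(13, 14), Pow(Add(Function('q')(-4, f), 19), -1)))) = Add(48, Mul(7, Mul(Add(13, 14), Pow(Add(Add(-4, Mul(-1, -56)), 19), -1)))) = Add(48, Mul(7, Mul(27, Pow(Add(Add(-4, 56), 19), -1)))) = Add(48, Mul(7, Mul(27, Pow(Add(52, 19), -1)))) = Add(48, Mul(7, Mul(27, Pow(71, -1)))) = Add(48, Mul(7, Mul(27, Rational(1, 71)))) = Add(48, Mul(7, Rational(27, 71))) = Add(48, Rational(189, 71)) = Rational(3597, 71)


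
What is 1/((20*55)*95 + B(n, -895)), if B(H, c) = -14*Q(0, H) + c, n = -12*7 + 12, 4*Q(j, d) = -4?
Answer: 1/103619 ≈ 9.6507e-6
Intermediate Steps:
Q(j, d) = -1 (Q(j, d) = (¼)*(-4) = -1)
n = -72 (n = -84 + 12 = -72)
B(H, c) = 14 + c (B(H, c) = -14*(-1) + c = 14 + c)
1/((20*55)*95 + B(n, -895)) = 1/((20*55)*95 + (14 - 895)) = 1/(1100*95 - 881) = 1/(104500 - 881) = 1/103619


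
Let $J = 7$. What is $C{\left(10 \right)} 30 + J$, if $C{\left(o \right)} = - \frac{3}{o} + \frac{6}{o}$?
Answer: $16$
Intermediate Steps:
$C{\left(o \right)} = \frac{3}{o}$
$C{\left(10 \right)} 30 + J = \frac{3}{10} \cdot 30 + 7 = 9 + 7 = 16$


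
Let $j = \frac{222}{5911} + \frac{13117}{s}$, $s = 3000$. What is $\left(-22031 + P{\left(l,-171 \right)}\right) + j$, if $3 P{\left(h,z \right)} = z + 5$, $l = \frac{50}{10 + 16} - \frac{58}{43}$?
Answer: $- \frac{130526249471}{5911000} \approx -22082.0$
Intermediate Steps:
$l = \frac{321}{559}$ ($l = \frac{50}{26} - \frac{58}{43} = 50 \cdot \frac{1}{26} - \frac{58}{43} = \frac{25}{13} - \frac{58}{43} = \frac{321}{559} \approx 0.57424$)
$P{\left(h,z \right)} = \frac{5}{3} + \frac{z}{3}$ ($P{\left(h,z \right)} = \frac{z + 5}{3} = \frac{5 + z}{3} = \frac{5}{3} + \frac{z}{3}$)
$j = \frac{78200587}{17733000}$ ($j = \frac{222}{5911} + \frac{13117}{3000} = \frac{78200587}{17733000} \approx 4.4099$)
$\left(-22031 + P{\left(l,-171 \right)}\right) + j = \left(-22031 + \left(\frac{5}{3} + \frac{1}{3} \left(-171\right)\right)\right) + \frac{78200587}{17733000} = \left(-22031 + \left(\frac{5}{3} - 57\right)\right) + \frac{78200587}{17733000} = \left(-22031 - \frac{166}{3}\right) + \frac{78200587}{17733000} = - \frac{66259}{3} + \frac{78200587}{17733000} = - \frac{130526249471}{5911000}$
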